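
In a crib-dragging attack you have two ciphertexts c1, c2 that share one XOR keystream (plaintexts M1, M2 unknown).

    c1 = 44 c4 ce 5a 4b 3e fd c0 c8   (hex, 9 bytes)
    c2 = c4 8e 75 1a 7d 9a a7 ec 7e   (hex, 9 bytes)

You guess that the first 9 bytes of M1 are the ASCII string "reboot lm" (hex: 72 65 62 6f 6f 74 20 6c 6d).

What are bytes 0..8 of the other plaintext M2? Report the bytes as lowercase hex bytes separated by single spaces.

f2 2f d9 2f 59 d0 7a 40 db

First, c1 ⊕ c2 = (M1 ⊕ K) ⊕ (M2 ⊕ K) = M1 ⊕ M2, so the key drops out. Then M2 = (M1 ⊕ M2) ⊕ M1 over the first 9 bytes.
byte 0: (44 xor c4) xor 72 = 80 xor 72 = f2
byte 1: (c4 xor 8e) xor 65 = 4a xor 65 = 2f
byte 2: (ce xor 75) xor 62 = bb xor 62 = d9
byte 3: (5a xor 1a) xor 6f = 40 xor 6f = 2f
byte 4: (4b xor 7d) xor 6f = 36 xor 6f = 59
byte 5: (3e xor 9a) xor 74 = a4 xor 74 = d0
byte 6: (fd xor a7) xor 20 = 5a xor 20 = 7a
byte 7: (c0 xor ec) xor 6c = 2c xor 6c = 40
byte 8: (c8 xor 7e) xor 6d = b6 xor 6d = db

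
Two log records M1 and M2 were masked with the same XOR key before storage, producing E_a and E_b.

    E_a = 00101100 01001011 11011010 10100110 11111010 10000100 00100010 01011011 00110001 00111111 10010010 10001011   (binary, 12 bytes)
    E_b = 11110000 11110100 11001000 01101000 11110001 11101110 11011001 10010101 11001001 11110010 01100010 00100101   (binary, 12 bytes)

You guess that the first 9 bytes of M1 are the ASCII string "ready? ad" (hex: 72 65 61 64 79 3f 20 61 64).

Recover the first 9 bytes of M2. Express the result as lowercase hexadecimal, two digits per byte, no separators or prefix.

aeda73aa7255dbaf9c

First, E_a ⊕ E_b = (M1 ⊕ K) ⊕ (M2 ⊕ K) = M1 ⊕ M2, so the key drops out. Then M2 = (M1 ⊕ M2) ⊕ M1 over the first 9 bytes.
byte 0: (2c xor f0) xor 72 = dc xor 72 = ae
byte 1: (4b xor f4) xor 65 = bf xor 65 = da
byte 2: (da xor c8) xor 61 = 12 xor 61 = 73
byte 3: (a6 xor 68) xor 64 = ce xor 64 = aa
byte 4: (fa xor f1) xor 79 = 0b xor 79 = 72
byte 5: (84 xor ee) xor 3f = 6a xor 3f = 55
byte 6: (22 xor d9) xor 20 = fb xor 20 = db
byte 7: (5b xor 95) xor 61 = ce xor 61 = af
byte 8: (31 xor c9) xor 64 = f8 xor 64 = 9c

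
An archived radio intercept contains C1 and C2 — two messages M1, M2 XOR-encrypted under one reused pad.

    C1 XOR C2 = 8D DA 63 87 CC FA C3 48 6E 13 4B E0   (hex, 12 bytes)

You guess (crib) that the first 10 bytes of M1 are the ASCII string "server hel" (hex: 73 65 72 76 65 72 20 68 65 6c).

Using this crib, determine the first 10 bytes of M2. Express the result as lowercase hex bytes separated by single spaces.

fe bf 11 f1 a9 88 e3 20 0b 7f

Since C1 ⊕ C2 = M1 ⊕ M2, XORing with the guessed M1 bytes yields the corresponding M2 bytes: M2 = (C1 ⊕ C2) ⊕ M1.
byte 0: 10001101 xor 01110011 = 11111110
byte 1: 11011010 xor 01100101 = 10111111
byte 2: 01100011 xor 01110010 = 00010001
byte 3: 10000111 xor 01110110 = 11110001
byte 4: 11001100 xor 01100101 = 10101001
byte 5: 11111010 xor 01110010 = 10001000
byte 6: 11000011 xor 00100000 = 11100011
byte 7: 01001000 xor 01101000 = 00100000
byte 8: 01101110 xor 01100101 = 00001011
byte 9: 00010011 xor 01101100 = 01111111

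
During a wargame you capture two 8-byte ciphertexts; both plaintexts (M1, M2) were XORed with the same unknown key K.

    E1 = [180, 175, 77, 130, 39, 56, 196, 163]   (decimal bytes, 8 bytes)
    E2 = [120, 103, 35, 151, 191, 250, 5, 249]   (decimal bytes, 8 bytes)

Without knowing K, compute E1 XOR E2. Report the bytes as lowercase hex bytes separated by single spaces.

E1 ⊕ E2 = (M1 ⊕ K) ⊕ (M2 ⊕ K) = M1 ⊕ M2 — the shared key cancels under XOR.
b4 ⊕ 78 = cc
af ⊕ 67 = c8
4d ⊕ 23 = 6e
82 ⊕ 97 = 15
27 ⊕ bf = 98
38 ⊕ fa = c2
c4 ⊕ 05 = c1
a3 ⊕ f9 = 5a

cc c8 6e 15 98 c2 c1 5a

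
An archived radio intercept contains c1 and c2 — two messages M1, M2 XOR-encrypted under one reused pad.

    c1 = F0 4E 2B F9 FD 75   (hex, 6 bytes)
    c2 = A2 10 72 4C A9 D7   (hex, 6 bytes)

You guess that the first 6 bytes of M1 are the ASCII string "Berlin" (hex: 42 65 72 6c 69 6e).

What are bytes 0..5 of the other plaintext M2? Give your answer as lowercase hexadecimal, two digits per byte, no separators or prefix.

First, c1 ⊕ c2 = (M1 ⊕ K) ⊕ (M2 ⊕ K) = M1 ⊕ M2, so the key drops out. Then M2 = (M1 ⊕ M2) ⊕ M1 over the first 6 bytes.
byte 0: (f0 ^ a2) ^ 42 = 52 ^ 42 = 10
byte 1: (4e ^ 10) ^ 65 = 5e ^ 65 = 3b
byte 2: (2b ^ 72) ^ 72 = 59 ^ 72 = 2b
byte 3: (f9 ^ 4c) ^ 6c = b5 ^ 6c = d9
byte 4: (fd ^ a9) ^ 69 = 54 ^ 69 = 3d
byte 5: (75 ^ d7) ^ 6e = a2 ^ 6e = cc

103b2bd93dcc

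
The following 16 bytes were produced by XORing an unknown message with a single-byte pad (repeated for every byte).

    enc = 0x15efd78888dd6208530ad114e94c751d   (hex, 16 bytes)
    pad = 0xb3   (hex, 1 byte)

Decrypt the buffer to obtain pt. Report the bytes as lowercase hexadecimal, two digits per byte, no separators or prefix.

The 1-byte key repeats, so the effective keystream is b3 b3 b3 b3 b3 b3 b3 b3 b3 b3 b3 b3 b3 b3 b3 b3.
byte 0: 15 ^ b3 = a6
byte 1: ef ^ b3 = 5c
byte 2: d7 ^ b3 = 64
byte 3: 88 ^ b3 = 3b
byte 4: 88 ^ b3 = 3b
byte 5: dd ^ b3 = 6e
byte 6: 62 ^ b3 = d1
byte 7: 08 ^ b3 = bb
byte 8: 53 ^ b3 = e0
byte 9: 0a ^ b3 = b9
byte 10: d1 ^ b3 = 62
byte 11: 14 ^ b3 = a7
byte 12: e9 ^ b3 = 5a
byte 13: 4c ^ b3 = ff
byte 14: 75 ^ b3 = c6
byte 15: 1d ^ b3 = ae

a65c643b3b6ed1bbe0b962a75affc6ae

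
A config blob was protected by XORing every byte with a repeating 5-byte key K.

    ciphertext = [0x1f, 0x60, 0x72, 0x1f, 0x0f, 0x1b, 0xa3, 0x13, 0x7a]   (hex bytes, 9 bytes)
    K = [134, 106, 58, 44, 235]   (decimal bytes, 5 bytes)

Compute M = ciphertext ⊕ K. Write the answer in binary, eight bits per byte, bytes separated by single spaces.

10011001 00001010 01001000 00110011 11100100 10011101 11001001 00101001 01010110

The 5-byte key repeats, so the effective keystream is 86 6a 3a 2c eb 86 6a 3a 2c.
byte 0: 1f XOR 86 = 99
byte 1: 60 XOR 6a = 0a
byte 2: 72 XOR 3a = 48
byte 3: 1f XOR 2c = 33
byte 4: 0f XOR eb = e4
byte 5: 1b XOR 86 = 9d
byte 6: a3 XOR 6a = c9
byte 7: 13 XOR 3a = 29
byte 8: 7a XOR 2c = 56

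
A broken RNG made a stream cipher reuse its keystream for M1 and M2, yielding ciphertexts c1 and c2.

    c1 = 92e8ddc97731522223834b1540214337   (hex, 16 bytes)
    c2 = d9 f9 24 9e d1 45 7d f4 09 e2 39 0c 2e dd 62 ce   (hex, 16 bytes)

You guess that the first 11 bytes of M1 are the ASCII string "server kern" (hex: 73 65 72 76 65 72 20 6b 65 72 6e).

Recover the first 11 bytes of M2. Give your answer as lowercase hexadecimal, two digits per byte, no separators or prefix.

First, c1 ⊕ c2 = (M1 ⊕ K) ⊕ (M2 ⊕ K) = M1 ⊕ M2, so the key drops out. Then M2 = (M1 ⊕ M2) ⊕ M1 over the first 11 bytes.
byte 0: (92 XOR d9) XOR 73 = 4b XOR 73 = 38
byte 1: (e8 XOR f9) XOR 65 = 11 XOR 65 = 74
byte 2: (dd XOR 24) XOR 72 = f9 XOR 72 = 8b
byte 3: (c9 XOR 9e) XOR 76 = 57 XOR 76 = 21
byte 4: (77 XOR d1) XOR 65 = a6 XOR 65 = c3
byte 5: (31 XOR 45) XOR 72 = 74 XOR 72 = 06
byte 6: (52 XOR 7d) XOR 20 = 2f XOR 20 = 0f
byte 7: (22 XOR f4) XOR 6b = d6 XOR 6b = bd
byte 8: (23 XOR 09) XOR 65 = 2a XOR 65 = 4f
byte 9: (83 XOR e2) XOR 72 = 61 XOR 72 = 13
byte 10: (4b XOR 39) XOR 6e = 72 XOR 6e = 1c

38748b21c3060fbd4f131c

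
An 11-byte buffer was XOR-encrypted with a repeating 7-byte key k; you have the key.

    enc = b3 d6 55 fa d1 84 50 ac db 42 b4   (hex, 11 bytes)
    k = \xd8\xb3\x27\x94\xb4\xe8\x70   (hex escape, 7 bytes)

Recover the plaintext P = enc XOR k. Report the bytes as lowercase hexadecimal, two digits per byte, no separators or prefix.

The 7-byte key repeats, so the effective keystream is d8 b3 27 94 b4 e8 70 d8 b3 27 94.
byte 0: b3 xor d8 = 6b
byte 1: d6 xor b3 = 65
byte 2: 55 xor 27 = 72
byte 3: fa xor 94 = 6e
byte 4: d1 xor b4 = 65
byte 5: 84 xor e8 = 6c
byte 6: 50 xor 70 = 20
byte 7: ac xor d8 = 74
byte 8: db xor b3 = 68
byte 9: 42 xor 27 = 65
byte 10: b4 xor 94 = 20

6b65726e656c2074686520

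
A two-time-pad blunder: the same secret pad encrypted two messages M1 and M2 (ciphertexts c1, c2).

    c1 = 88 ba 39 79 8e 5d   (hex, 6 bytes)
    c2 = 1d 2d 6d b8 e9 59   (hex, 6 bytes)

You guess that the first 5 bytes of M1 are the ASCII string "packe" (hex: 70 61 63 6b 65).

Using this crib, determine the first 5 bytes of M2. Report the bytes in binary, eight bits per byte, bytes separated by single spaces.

11100101 11110110 00110111 10101010 00000010

First, c1 ⊕ c2 = (M1 ⊕ K) ⊕ (M2 ⊕ K) = M1 ⊕ M2, so the key drops out. Then M2 = (M1 ⊕ M2) ⊕ M1 over the first 5 bytes.
byte 0: (88 ⊕ 1d) ⊕ 70 = 95 ⊕ 70 = e5
byte 1: (ba ⊕ 2d) ⊕ 61 = 97 ⊕ 61 = f6
byte 2: (39 ⊕ 6d) ⊕ 63 = 54 ⊕ 63 = 37
byte 3: (79 ⊕ b8) ⊕ 6b = c1 ⊕ 6b = aa
byte 4: (8e ⊕ e9) ⊕ 65 = 67 ⊕ 65 = 02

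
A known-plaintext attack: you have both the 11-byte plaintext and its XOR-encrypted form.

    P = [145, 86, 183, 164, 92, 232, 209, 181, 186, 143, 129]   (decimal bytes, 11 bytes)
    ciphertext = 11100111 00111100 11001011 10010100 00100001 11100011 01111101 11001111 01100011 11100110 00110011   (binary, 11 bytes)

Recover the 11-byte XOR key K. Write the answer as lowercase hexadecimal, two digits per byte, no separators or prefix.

Since ciphertext = P ⊕ K, XORing both sides with P gives K = P ⊕ ciphertext.
91 xor e7 = 76
56 xor 3c = 6a
b7 xor cb = 7c
a4 xor 94 = 30
5c xor 21 = 7d
e8 xor e3 = 0b
d1 xor 7d = ac
b5 xor cf = 7a
ba xor 63 = d9
8f xor e6 = 69
81 xor 33 = b2

766a7c307d0bac7ad969b2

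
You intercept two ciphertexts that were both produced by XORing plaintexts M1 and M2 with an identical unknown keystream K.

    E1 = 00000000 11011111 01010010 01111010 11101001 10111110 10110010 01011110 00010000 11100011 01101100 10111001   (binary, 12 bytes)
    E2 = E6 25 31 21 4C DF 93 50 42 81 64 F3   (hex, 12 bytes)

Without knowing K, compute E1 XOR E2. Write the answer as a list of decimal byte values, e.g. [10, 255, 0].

E1 ⊕ E2 = (M1 ⊕ K) ⊕ (M2 ⊕ K) = M1 ⊕ M2 — the shared key cancels under XOR.
byte 0: 00 xor e6 = e6
byte 1: df xor 25 = fa
byte 2: 52 xor 31 = 63
byte 3: 7a xor 21 = 5b
byte 4: e9 xor 4c = a5
byte 5: be xor df = 61
byte 6: b2 xor 93 = 21
byte 7: 5e xor 50 = 0e
byte 8: 10 xor 42 = 52
byte 9: e3 xor 81 = 62
byte 10: 6c xor 64 = 08
byte 11: b9 xor f3 = 4a

[230, 250, 99, 91, 165, 97, 33, 14, 82, 98, 8, 74]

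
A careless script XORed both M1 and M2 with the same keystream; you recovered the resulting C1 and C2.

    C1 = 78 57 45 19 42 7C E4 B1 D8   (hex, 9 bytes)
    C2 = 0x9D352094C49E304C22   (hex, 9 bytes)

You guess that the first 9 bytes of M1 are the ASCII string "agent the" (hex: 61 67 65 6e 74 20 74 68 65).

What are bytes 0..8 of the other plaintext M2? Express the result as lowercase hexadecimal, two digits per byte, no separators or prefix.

840500e3f2c2a0959f

First, C1 ⊕ C2 = (M1 ⊕ K) ⊕ (M2 ⊕ K) = M1 ⊕ M2, so the key drops out. Then M2 = (M1 ⊕ M2) ⊕ M1 over the first 9 bytes.
byte 0: (78 xor 9d) xor 61 = e5 xor 61 = 84
byte 1: (57 xor 35) xor 67 = 62 xor 67 = 05
byte 2: (45 xor 20) xor 65 = 65 xor 65 = 00
byte 3: (19 xor 94) xor 6e = 8d xor 6e = e3
byte 4: (42 xor c4) xor 74 = 86 xor 74 = f2
byte 5: (7c xor 9e) xor 20 = e2 xor 20 = c2
byte 6: (e4 xor 30) xor 74 = d4 xor 74 = a0
byte 7: (b1 xor 4c) xor 68 = fd xor 68 = 95
byte 8: (d8 xor 22) xor 65 = fa xor 65 = 9f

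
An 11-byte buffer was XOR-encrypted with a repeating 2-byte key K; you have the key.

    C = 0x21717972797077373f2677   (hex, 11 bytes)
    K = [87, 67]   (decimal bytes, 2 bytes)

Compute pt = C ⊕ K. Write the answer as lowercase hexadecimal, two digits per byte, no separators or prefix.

76322e312e332074686520

The 2-byte key repeats, so the effective keystream is 57 43 57 43 57 43 57 43 57 43 57.
byte 0:  33 XOR  87 = 118
byte 1: 113 XOR  67 =  50
byte 2: 121 XOR  87 =  46
byte 3: 114 XOR  67 =  49
byte 4: 121 XOR  87 =  46
byte 5: 112 XOR  67 =  51
byte 6: 119 XOR  87 =  32
byte 7:  55 XOR  67 = 116
byte 8:  63 XOR  87 = 104
byte 9:  38 XOR  67 = 101
byte 10: 119 XOR  87 =  32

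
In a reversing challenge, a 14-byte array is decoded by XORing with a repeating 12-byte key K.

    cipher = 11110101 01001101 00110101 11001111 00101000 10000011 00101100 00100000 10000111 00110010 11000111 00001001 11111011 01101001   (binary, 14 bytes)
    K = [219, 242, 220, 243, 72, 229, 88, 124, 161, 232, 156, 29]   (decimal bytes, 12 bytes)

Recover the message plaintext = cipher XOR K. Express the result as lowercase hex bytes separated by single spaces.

The 12-byte key repeats, so the effective keystream is db f2 dc f3 48 e5 58 7c a1 e8 9c 1d db f2.
byte 0: 245 XOR 219 =  46
byte 1:  77 XOR 242 = 191
byte 2:  53 XOR 220 = 233
byte 3: 207 XOR 243 =  60
byte 4:  40 XOR  72 =  96
byte 5: 131 XOR 229 = 102
byte 6:  44 XOR  88 = 116
byte 7:  32 XOR 124 =  92
byte 8: 135 XOR 161 =  38
byte 9:  50 XOR 232 = 218
byte 10: 199 XOR 156 =  91
byte 11:   9 XOR  29 =  20
byte 12: 251 XOR 219 =  32
byte 13: 105 XOR 242 = 155

2e bf e9 3c 60 66 74 5c 26 da 5b 14 20 9b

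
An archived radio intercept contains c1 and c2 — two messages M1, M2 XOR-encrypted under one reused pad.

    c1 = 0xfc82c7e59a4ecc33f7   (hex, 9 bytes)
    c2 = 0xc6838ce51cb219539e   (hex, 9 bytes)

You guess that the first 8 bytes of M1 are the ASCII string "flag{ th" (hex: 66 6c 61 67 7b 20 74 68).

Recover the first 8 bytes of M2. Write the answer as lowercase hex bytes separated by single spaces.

5c 6d 2a 67 fd dc a1 08

First, c1 ⊕ c2 = (M1 ⊕ K) ⊕ (M2 ⊕ K) = M1 ⊕ M2, so the key drops out. Then M2 = (M1 ⊕ M2) ⊕ M1 over the first 8 bytes.
byte 0: (fc ⊕ c6) ⊕ 66 = 3a ⊕ 66 = 5c
byte 1: (82 ⊕ 83) ⊕ 6c = 01 ⊕ 6c = 6d
byte 2: (c7 ⊕ 8c) ⊕ 61 = 4b ⊕ 61 = 2a
byte 3: (e5 ⊕ e5) ⊕ 67 = 00 ⊕ 67 = 67
byte 4: (9a ⊕ 1c) ⊕ 7b = 86 ⊕ 7b = fd
byte 5: (4e ⊕ b2) ⊕ 20 = fc ⊕ 20 = dc
byte 6: (cc ⊕ 19) ⊕ 74 = d5 ⊕ 74 = a1
byte 7: (33 ⊕ 53) ⊕ 68 = 60 ⊕ 68 = 08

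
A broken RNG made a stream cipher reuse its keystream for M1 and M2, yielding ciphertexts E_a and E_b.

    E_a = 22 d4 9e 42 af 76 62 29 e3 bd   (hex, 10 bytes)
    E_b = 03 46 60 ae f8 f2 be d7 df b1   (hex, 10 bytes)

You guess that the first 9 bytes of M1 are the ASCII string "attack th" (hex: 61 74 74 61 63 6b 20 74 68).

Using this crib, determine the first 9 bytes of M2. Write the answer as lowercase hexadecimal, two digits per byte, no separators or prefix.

First, E_a ⊕ E_b = (M1 ⊕ K) ⊕ (M2 ⊕ K) = M1 ⊕ M2, so the key drops out. Then M2 = (M1 ⊕ M2) ⊕ M1 over the first 9 bytes.
byte 0: (22 ⊕ 03) ⊕ 61 = 21 ⊕ 61 = 40
byte 1: (d4 ⊕ 46) ⊕ 74 = 92 ⊕ 74 = e6
byte 2: (9e ⊕ 60) ⊕ 74 = fe ⊕ 74 = 8a
byte 3: (42 ⊕ ae) ⊕ 61 = ec ⊕ 61 = 8d
byte 4: (af ⊕ f8) ⊕ 63 = 57 ⊕ 63 = 34
byte 5: (76 ⊕ f2) ⊕ 6b = 84 ⊕ 6b = ef
byte 6: (62 ⊕ be) ⊕ 20 = dc ⊕ 20 = fc
byte 7: (29 ⊕ d7) ⊕ 74 = fe ⊕ 74 = 8a
byte 8: (e3 ⊕ df) ⊕ 68 = 3c ⊕ 68 = 54

40e68a8d34effc8a54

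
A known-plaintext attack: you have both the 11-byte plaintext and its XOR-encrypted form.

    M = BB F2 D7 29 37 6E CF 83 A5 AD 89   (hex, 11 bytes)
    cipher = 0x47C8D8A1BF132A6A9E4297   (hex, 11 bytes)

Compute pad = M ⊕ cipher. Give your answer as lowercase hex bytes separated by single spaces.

Since cipher = M ⊕ pad, XORing both sides with M gives pad = M ⊕ cipher.
bb ⊕ 47 = fc
f2 ⊕ c8 = 3a
d7 ⊕ d8 = 0f
29 ⊕ a1 = 88
37 ⊕ bf = 88
6e ⊕ 13 = 7d
cf ⊕ 2a = e5
83 ⊕ 6a = e9
a5 ⊕ 9e = 3b
ad ⊕ 42 = ef
89 ⊕ 97 = 1e

fc 3a 0f 88 88 7d e5 e9 3b ef 1e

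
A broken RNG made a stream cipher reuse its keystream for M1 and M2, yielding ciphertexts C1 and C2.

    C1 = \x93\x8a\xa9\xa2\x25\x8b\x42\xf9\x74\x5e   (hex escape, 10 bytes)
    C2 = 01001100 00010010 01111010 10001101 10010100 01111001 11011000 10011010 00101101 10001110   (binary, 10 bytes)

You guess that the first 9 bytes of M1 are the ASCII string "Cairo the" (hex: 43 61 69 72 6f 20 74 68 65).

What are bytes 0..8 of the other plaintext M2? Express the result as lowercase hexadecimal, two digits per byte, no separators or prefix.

9cf9ba5dded2ee0b3c

First, C1 ⊕ C2 = (M1 ⊕ K) ⊕ (M2 ⊕ K) = M1 ⊕ M2, so the key drops out. Then M2 = (M1 ⊕ M2) ⊕ M1 over the first 9 bytes.
byte 0: (93 ⊕ 4c) ⊕ 43 = df ⊕ 43 = 9c
byte 1: (8a ⊕ 12) ⊕ 61 = 98 ⊕ 61 = f9
byte 2: (a9 ⊕ 7a) ⊕ 69 = d3 ⊕ 69 = ba
byte 3: (a2 ⊕ 8d) ⊕ 72 = 2f ⊕ 72 = 5d
byte 4: (25 ⊕ 94) ⊕ 6f = b1 ⊕ 6f = de
byte 5: (8b ⊕ 79) ⊕ 20 = f2 ⊕ 20 = d2
byte 6: (42 ⊕ d8) ⊕ 74 = 9a ⊕ 74 = ee
byte 7: (f9 ⊕ 9a) ⊕ 68 = 63 ⊕ 68 = 0b
byte 8: (74 ⊕ 2d) ⊕ 65 = 59 ⊕ 65 = 3c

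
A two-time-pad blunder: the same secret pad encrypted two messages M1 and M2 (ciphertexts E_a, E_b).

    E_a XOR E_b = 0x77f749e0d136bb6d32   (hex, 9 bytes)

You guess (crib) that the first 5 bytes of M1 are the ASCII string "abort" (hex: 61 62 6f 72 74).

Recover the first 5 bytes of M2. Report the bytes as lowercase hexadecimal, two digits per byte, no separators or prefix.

Since E_a ⊕ E_b = M1 ⊕ M2, XORing with the guessed M1 bytes yields the corresponding M2 bytes: M2 = (E_a ⊕ E_b) ⊕ M1.
byte 0: 01110111 ^ 01100001 = 00010110
byte 1: 11110111 ^ 01100010 = 10010101
byte 2: 01001001 ^ 01101111 = 00100110
byte 3: 11100000 ^ 01110010 = 10010010
byte 4: 11010001 ^ 01110100 = 10100101

16952692a5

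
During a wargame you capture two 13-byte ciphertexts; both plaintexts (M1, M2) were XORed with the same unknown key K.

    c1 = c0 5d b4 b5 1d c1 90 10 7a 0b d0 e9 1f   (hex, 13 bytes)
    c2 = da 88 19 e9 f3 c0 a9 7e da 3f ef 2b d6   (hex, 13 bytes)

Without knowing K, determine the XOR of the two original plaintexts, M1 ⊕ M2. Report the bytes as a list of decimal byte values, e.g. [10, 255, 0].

c1 ⊕ c2 = (M1 ⊕ K) ⊕ (M2 ⊕ K) = M1 ⊕ M2 — the shared key cancels under XOR.
byte 0: c0 XOR da = 1a
byte 1: 5d XOR 88 = d5
byte 2: b4 XOR 19 = ad
byte 3: b5 XOR e9 = 5c
byte 4: 1d XOR f3 = ee
byte 5: c1 XOR c0 = 01
byte 6: 90 XOR a9 = 39
byte 7: 10 XOR 7e = 6e
byte 8: 7a XOR da = a0
byte 9: 0b XOR 3f = 34
byte 10: d0 XOR ef = 3f
byte 11: e9 XOR 2b = c2
byte 12: 1f XOR d6 = c9

[26, 213, 173, 92, 238, 1, 57, 110, 160, 52, 63, 194, 201]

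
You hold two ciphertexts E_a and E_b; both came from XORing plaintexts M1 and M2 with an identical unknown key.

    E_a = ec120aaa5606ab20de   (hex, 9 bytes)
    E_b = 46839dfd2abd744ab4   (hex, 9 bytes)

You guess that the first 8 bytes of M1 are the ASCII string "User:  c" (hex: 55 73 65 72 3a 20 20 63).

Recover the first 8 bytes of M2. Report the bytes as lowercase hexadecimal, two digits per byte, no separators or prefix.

First, E_a ⊕ E_b = (M1 ⊕ K) ⊕ (M2 ⊕ K) = M1 ⊕ M2, so the key drops out. Then M2 = (M1 ⊕ M2) ⊕ M1 over the first 8 bytes.
byte 0: (ec ^ 46) ^ 55 = aa ^ 55 = ff
byte 1: (12 ^ 83) ^ 73 = 91 ^ 73 = e2
byte 2: (0a ^ 9d) ^ 65 = 97 ^ 65 = f2
byte 3: (aa ^ fd) ^ 72 = 57 ^ 72 = 25
byte 4: (56 ^ 2a) ^ 3a = 7c ^ 3a = 46
byte 5: (06 ^ bd) ^ 20 = bb ^ 20 = 9b
byte 6: (ab ^ 74) ^ 20 = df ^ 20 = ff
byte 7: (20 ^ 4a) ^ 63 = 6a ^ 63 = 09

ffe2f225469bff09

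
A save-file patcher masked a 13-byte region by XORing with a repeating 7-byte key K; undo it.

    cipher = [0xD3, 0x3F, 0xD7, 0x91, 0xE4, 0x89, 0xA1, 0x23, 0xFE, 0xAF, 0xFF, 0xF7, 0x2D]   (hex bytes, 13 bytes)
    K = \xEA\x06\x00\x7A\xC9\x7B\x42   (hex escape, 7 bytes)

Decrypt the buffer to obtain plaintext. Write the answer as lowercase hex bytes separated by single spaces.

39 39 d7 eb 2d f2 e3 c9 f8 af 85 3e 56

The 7-byte key repeats, so the effective keystream is ea 06 00 7a c9 7b 42 ea 06 00 7a c9 7b.
byte 0: d3 ^ ea = 39
byte 1: 3f ^ 06 = 39
byte 2: d7 ^ 00 = d7
byte 3: 91 ^ 7a = eb
byte 4: e4 ^ c9 = 2d
byte 5: 89 ^ 7b = f2
byte 6: a1 ^ 42 = e3
byte 7: 23 ^ ea = c9
byte 8: fe ^ 06 = f8
byte 9: af ^ 00 = af
byte 10: ff ^ 7a = 85
byte 11: f7 ^ c9 = 3e
byte 12: 2d ^ 7b = 56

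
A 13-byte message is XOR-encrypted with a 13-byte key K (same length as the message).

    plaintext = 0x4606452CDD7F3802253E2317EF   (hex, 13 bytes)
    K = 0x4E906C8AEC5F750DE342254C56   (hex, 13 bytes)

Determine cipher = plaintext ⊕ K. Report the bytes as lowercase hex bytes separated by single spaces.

byte 0: 46 ^ 4e = 08
byte 1: 06 ^ 90 = 96
byte 2: 45 ^ 6c = 29
byte 3: 2c ^ 8a = a6
byte 4: dd ^ ec = 31
byte 5: 7f ^ 5f = 20
byte 6: 38 ^ 75 = 4d
byte 7: 02 ^ 0d = 0f
byte 8: 25 ^ e3 = c6
byte 9: 3e ^ 42 = 7c
byte 10: 23 ^ 25 = 06
byte 11: 17 ^ 4c = 5b
byte 12: ef ^ 56 = b9

08 96 29 a6 31 20 4d 0f c6 7c 06 5b b9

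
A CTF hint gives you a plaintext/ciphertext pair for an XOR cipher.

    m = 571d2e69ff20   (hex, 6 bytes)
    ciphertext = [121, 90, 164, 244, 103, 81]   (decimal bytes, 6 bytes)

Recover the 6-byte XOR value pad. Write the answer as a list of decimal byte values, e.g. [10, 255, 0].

Since ciphertext = m ⊕ pad, XORing both sides with m gives pad = m ⊕ ciphertext.
byte 0:  87 xor 121 =  46
byte 1:  29 xor  90 =  71
byte 2:  46 xor 164 = 138
byte 3: 105 xor 244 = 157
byte 4: 255 xor 103 = 152
byte 5:  32 xor  81 = 113

[46, 71, 138, 157, 152, 113]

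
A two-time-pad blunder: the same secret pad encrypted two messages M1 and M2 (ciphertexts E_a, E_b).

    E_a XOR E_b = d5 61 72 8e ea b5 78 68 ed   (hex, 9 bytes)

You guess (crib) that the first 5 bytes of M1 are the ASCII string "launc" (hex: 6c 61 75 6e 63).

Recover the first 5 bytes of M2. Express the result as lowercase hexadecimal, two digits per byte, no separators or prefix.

Since E_a ⊕ E_b = M1 ⊕ M2, XORing with the guessed M1 bytes yields the corresponding M2 bytes: M2 = (E_a ⊕ E_b) ⊕ M1.
byte 0: d5 ⊕ 6c = b9
byte 1: 61 ⊕ 61 = 00
byte 2: 72 ⊕ 75 = 07
byte 3: 8e ⊕ 6e = e0
byte 4: ea ⊕ 63 = 89

b90007e089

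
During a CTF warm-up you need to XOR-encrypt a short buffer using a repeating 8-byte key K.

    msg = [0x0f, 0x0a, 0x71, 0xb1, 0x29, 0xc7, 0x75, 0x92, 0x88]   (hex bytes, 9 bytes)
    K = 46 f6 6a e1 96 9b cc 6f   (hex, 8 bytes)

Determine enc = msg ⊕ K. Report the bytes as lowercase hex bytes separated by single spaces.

The 8-byte key repeats, so the effective keystream is 46 f6 6a e1 96 9b cc 6f 46.
byte 0: 0f xor 46 = 49
byte 1: 0a xor f6 = fc
byte 2: 71 xor 6a = 1b
byte 3: b1 xor e1 = 50
byte 4: 29 xor 96 = bf
byte 5: c7 xor 9b = 5c
byte 6: 75 xor cc = b9
byte 7: 92 xor 6f = fd
byte 8: 88 xor 46 = ce

49 fc 1b 50 bf 5c b9 fd ce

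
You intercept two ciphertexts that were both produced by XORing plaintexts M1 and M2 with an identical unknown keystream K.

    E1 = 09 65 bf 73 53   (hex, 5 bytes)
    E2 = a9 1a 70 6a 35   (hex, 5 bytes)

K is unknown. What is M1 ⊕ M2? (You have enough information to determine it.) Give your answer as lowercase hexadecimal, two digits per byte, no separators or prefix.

E1 ⊕ E2 = (M1 ⊕ K) ⊕ (M2 ⊕ K) = M1 ⊕ M2 — the shared key cancels under XOR.
byte 0: 09 ⊕ a9 = a0
byte 1: 65 ⊕ 1a = 7f
byte 2: bf ⊕ 70 = cf
byte 3: 73 ⊕ 6a = 19
byte 4: 53 ⊕ 35 = 66

a07fcf1966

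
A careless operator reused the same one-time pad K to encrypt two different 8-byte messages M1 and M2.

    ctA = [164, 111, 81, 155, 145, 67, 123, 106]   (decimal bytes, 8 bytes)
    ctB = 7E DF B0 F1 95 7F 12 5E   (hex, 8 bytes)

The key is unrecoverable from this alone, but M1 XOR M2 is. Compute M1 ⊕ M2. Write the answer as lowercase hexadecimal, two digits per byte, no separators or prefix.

ctA ⊕ ctB = (M1 ⊕ K) ⊕ (M2 ⊕ K) = M1 ⊕ M2 — the shared key cancels under XOR.
byte 0: a4 xor 7e = da
byte 1: 6f xor df = b0
byte 2: 51 xor b0 = e1
byte 3: 9b xor f1 = 6a
byte 4: 91 xor 95 = 04
byte 5: 43 xor 7f = 3c
byte 6: 7b xor 12 = 69
byte 7: 6a xor 5e = 34

dab0e16a043c6934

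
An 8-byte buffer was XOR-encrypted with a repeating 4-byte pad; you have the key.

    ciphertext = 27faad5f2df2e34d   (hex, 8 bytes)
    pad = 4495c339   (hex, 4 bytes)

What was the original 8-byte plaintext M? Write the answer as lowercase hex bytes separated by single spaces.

The 4-byte key repeats, so the effective keystream is 44 95 c3 39 44 95 c3 39.
byte 0:  39 ⊕  68 =  99
byte 1: 250 ⊕ 149 = 111
byte 2: 173 ⊕ 195 = 110
byte 3:  95 ⊕  57 = 102
byte 4:  45 ⊕  68 = 105
byte 5: 242 ⊕ 149 = 103
byte 6: 227 ⊕ 195 =  32
byte 7:  77 ⊕  57 = 116

63 6f 6e 66 69 67 20 74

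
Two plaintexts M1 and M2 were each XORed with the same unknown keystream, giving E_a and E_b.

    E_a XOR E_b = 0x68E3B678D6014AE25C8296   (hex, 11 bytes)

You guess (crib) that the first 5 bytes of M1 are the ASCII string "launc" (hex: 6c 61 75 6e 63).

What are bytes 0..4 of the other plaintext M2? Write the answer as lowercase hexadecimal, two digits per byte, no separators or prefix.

Since E_a ⊕ E_b = M1 ⊕ M2, XORing with the guessed M1 bytes yields the corresponding M2 bytes: M2 = (E_a ⊕ E_b) ⊕ M1.
68 ⊕ 6c = 04
e3 ⊕ 61 = 82
b6 ⊕ 75 = c3
78 ⊕ 6e = 16
d6 ⊕ 63 = b5

0482c316b5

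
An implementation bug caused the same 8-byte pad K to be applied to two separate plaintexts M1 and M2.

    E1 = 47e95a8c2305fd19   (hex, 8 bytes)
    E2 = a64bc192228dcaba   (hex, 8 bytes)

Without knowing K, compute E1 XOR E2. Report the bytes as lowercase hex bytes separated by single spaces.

E1 ⊕ E2 = (M1 ⊕ K) ⊕ (M2 ⊕ K) = M1 ⊕ M2 — the shared key cancels under XOR.
 71 ⊕ 166 = 225
233 ⊕  75 = 162
 90 ⊕ 193 = 155
140 ⊕ 146 =  30
 35 ⊕  34 =   1
  5 ⊕ 141 = 136
253 ⊕ 202 =  55
 25 ⊕ 186 = 163

e1 a2 9b 1e 01 88 37 a3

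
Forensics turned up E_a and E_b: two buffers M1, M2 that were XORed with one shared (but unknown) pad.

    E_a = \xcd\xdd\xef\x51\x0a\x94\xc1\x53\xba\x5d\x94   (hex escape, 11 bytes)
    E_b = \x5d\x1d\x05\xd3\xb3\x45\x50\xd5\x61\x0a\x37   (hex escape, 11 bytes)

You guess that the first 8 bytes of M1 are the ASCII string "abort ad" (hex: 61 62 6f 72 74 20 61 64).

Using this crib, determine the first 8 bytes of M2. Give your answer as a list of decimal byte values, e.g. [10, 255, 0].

[241, 162, 133, 240, 205, 241, 240, 226]

First, E_a ⊕ E_b = (M1 ⊕ K) ⊕ (M2 ⊕ K) = M1 ⊕ M2, so the key drops out. Then M2 = (M1 ⊕ M2) ⊕ M1 over the first 8 bytes.
byte 0: (cd XOR 5d) XOR 61 = 90 XOR 61 = f1
byte 1: (dd XOR 1d) XOR 62 = c0 XOR 62 = a2
byte 2: (ef XOR 05) XOR 6f = ea XOR 6f = 85
byte 3: (51 XOR d3) XOR 72 = 82 XOR 72 = f0
byte 4: (0a XOR b3) XOR 74 = b9 XOR 74 = cd
byte 5: (94 XOR 45) XOR 20 = d1 XOR 20 = f1
byte 6: (c1 XOR 50) XOR 61 = 91 XOR 61 = f0
byte 7: (53 XOR d5) XOR 64 = 86 XOR 64 = e2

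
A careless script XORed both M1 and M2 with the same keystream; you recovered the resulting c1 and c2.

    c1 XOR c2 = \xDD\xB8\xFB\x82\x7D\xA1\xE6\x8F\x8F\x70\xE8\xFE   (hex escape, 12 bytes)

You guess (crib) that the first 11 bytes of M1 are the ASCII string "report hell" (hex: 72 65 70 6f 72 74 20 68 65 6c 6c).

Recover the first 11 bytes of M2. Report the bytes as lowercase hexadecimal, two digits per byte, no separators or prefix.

Since c1 ⊕ c2 = M1 ⊕ M2, XORing with the guessed M1 bytes yields the corresponding M2 bytes: M2 = (c1 ⊕ c2) ⊕ M1.
dd XOR 72 = af
b8 XOR 65 = dd
fb XOR 70 = 8b
82 XOR 6f = ed
7d XOR 72 = 0f
a1 XOR 74 = d5
e6 XOR 20 = c6
8f XOR 68 = e7
8f XOR 65 = ea
70 XOR 6c = 1c
e8 XOR 6c = 84

afdd8bed0fd5c6e7ea1c84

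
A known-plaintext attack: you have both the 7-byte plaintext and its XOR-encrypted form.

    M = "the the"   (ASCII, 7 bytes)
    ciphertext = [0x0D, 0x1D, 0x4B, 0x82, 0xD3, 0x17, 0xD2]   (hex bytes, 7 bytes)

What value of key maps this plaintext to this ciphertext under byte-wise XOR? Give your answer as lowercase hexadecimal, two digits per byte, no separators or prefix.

79752ea2a77fb7

Since ciphertext = M ⊕ key, XORing both sides with M gives key = M ⊕ ciphertext.
byte 0: 74 xor 0d = 79
byte 1: 68 xor 1d = 75
byte 2: 65 xor 4b = 2e
byte 3: 20 xor 82 = a2
byte 4: 74 xor d3 = a7
byte 5: 68 xor 17 = 7f
byte 6: 65 xor d2 = b7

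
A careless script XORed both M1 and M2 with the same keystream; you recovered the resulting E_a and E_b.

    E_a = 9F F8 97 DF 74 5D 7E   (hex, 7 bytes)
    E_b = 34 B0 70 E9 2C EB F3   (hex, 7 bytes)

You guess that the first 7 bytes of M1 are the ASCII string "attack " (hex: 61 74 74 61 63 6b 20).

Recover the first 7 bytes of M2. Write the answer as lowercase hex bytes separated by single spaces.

First, E_a ⊕ E_b = (M1 ⊕ K) ⊕ (M2 ⊕ K) = M1 ⊕ M2, so the key drops out. Then M2 = (M1 ⊕ M2) ⊕ M1 over the first 7 bytes.
byte 0: (9f xor 34) xor 61 = ab xor 61 = ca
byte 1: (f8 xor b0) xor 74 = 48 xor 74 = 3c
byte 2: (97 xor 70) xor 74 = e7 xor 74 = 93
byte 3: (df xor e9) xor 61 = 36 xor 61 = 57
byte 4: (74 xor 2c) xor 63 = 58 xor 63 = 3b
byte 5: (5d xor eb) xor 6b = b6 xor 6b = dd
byte 6: (7e xor f3) xor 20 = 8d xor 20 = ad

ca 3c 93 57 3b dd ad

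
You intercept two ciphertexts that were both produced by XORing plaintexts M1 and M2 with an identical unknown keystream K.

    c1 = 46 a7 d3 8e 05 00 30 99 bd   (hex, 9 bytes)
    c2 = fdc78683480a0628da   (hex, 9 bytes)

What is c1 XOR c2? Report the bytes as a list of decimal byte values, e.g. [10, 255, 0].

c1 ⊕ c2 = (M1 ⊕ K) ⊕ (M2 ⊕ K) = M1 ⊕ M2 — the shared key cancels under XOR.
01000110 ^ 11111101 = 10111011
10100111 ^ 11000111 = 01100000
11010011 ^ 10000110 = 01010101
10001110 ^ 10000011 = 00001101
00000101 ^ 01001000 = 01001101
00000000 ^ 00001010 = 00001010
00110000 ^ 00000110 = 00110110
10011001 ^ 00101000 = 10110001
10111101 ^ 11011010 = 01100111

[187, 96, 85, 13, 77, 10, 54, 177, 103]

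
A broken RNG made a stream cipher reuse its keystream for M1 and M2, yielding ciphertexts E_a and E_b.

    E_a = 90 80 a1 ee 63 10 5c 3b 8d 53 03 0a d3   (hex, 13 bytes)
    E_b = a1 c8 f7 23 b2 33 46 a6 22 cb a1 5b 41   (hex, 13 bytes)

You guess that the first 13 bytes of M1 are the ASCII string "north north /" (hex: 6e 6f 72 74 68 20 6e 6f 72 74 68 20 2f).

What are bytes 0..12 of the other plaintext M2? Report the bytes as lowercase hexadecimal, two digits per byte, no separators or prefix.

5f2724b9b90374f2ddecca71bd

First, E_a ⊕ E_b = (M1 ⊕ K) ⊕ (M2 ⊕ K) = M1 ⊕ M2, so the key drops out. Then M2 = (M1 ⊕ M2) ⊕ M1 over the first 13 bytes.
byte 0: (90 ⊕ a1) ⊕ 6e = 31 ⊕ 6e = 5f
byte 1: (80 ⊕ c8) ⊕ 6f = 48 ⊕ 6f = 27
byte 2: (a1 ⊕ f7) ⊕ 72 = 56 ⊕ 72 = 24
byte 3: (ee ⊕ 23) ⊕ 74 = cd ⊕ 74 = b9
byte 4: (63 ⊕ b2) ⊕ 68 = d1 ⊕ 68 = b9
byte 5: (10 ⊕ 33) ⊕ 20 = 23 ⊕ 20 = 03
byte 6: (5c ⊕ 46) ⊕ 6e = 1a ⊕ 6e = 74
byte 7: (3b ⊕ a6) ⊕ 6f = 9d ⊕ 6f = f2
byte 8: (8d ⊕ 22) ⊕ 72 = af ⊕ 72 = dd
byte 9: (53 ⊕ cb) ⊕ 74 = 98 ⊕ 74 = ec
byte 10: (03 ⊕ a1) ⊕ 68 = a2 ⊕ 68 = ca
byte 11: (0a ⊕ 5b) ⊕ 20 = 51 ⊕ 20 = 71
byte 12: (d3 ⊕ 41) ⊕ 2f = 92 ⊕ 2f = bd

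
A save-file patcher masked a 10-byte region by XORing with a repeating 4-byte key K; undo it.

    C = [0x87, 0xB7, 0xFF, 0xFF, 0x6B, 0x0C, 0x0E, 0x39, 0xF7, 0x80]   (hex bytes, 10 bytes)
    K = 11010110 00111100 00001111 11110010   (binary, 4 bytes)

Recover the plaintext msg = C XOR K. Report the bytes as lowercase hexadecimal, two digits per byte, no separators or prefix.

The 4-byte key repeats, so the effective keystream is d6 3c 0f f2 d6 3c 0f f2 d6 3c.
byte 0: 10000111 XOR 11010110 = 01010001
byte 1: 10110111 XOR 00111100 = 10001011
byte 2: 11111111 XOR 00001111 = 11110000
byte 3: 11111111 XOR 11110010 = 00001101
byte 4: 01101011 XOR 11010110 = 10111101
byte 5: 00001100 XOR 00111100 = 00110000
byte 6: 00001110 XOR 00001111 = 00000001
byte 7: 00111001 XOR 11110010 = 11001011
byte 8: 11110111 XOR 11010110 = 00100001
byte 9: 10000000 XOR 00111100 = 10111100

518bf00dbd3001cb21bc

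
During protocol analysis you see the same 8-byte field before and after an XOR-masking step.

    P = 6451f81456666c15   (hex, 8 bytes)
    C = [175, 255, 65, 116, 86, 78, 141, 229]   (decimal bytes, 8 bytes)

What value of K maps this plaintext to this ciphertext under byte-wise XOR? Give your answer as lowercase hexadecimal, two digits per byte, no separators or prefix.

Since C = P ⊕ K, XORing both sides with P gives K = P ⊕ C.
64 xor af = cb
51 xor ff = ae
f8 xor 41 = b9
14 xor 74 = 60
56 xor 56 = 00
66 xor 4e = 28
6c xor 8d = e1
15 xor e5 = f0

cbaeb9600028e1f0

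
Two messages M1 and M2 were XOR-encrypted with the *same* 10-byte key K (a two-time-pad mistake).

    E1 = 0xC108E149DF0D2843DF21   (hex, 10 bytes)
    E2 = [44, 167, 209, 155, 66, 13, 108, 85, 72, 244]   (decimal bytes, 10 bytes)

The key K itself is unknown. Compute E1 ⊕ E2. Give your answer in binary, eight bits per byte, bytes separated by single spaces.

E1 ⊕ E2 = (M1 ⊕ K) ⊕ (M2 ⊕ K) = M1 ⊕ M2 — the shared key cancels under XOR.
byte 0: 11000001 XOR 00101100 = 11101101
byte 1: 00001000 XOR 10100111 = 10101111
byte 2: 11100001 XOR 11010001 = 00110000
byte 3: 01001001 XOR 10011011 = 11010010
byte 4: 11011111 XOR 01000010 = 10011101
byte 5: 00001101 XOR 00001101 = 00000000
byte 6: 00101000 XOR 01101100 = 01000100
byte 7: 01000011 XOR 01010101 = 00010110
byte 8: 11011111 XOR 01001000 = 10010111
byte 9: 00100001 XOR 11110100 = 11010101

11101101 10101111 00110000 11010010 10011101 00000000 01000100 00010110 10010111 11010101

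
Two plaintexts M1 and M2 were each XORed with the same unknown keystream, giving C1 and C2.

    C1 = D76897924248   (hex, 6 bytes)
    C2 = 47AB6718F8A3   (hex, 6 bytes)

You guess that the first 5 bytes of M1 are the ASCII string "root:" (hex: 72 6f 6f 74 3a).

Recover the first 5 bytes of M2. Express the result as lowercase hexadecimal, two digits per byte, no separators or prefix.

e2ac9ffe80

First, C1 ⊕ C2 = (M1 ⊕ K) ⊕ (M2 ⊕ K) = M1 ⊕ M2, so the key drops out. Then M2 = (M1 ⊕ M2) ⊕ M1 over the first 5 bytes.
byte 0: (d7 xor 47) xor 72 = 90 xor 72 = e2
byte 1: (68 xor ab) xor 6f = c3 xor 6f = ac
byte 2: (97 xor 67) xor 6f = f0 xor 6f = 9f
byte 3: (92 xor 18) xor 74 = 8a xor 74 = fe
byte 4: (42 xor f8) xor 3a = ba xor 3a = 80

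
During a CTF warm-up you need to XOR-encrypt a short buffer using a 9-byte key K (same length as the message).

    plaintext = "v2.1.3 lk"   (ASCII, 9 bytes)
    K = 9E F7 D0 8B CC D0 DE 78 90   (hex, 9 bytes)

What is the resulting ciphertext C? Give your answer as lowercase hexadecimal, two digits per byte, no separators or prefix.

e8c5febae2e3fe14fb

76 xor 9e = e8
32 xor f7 = c5
2e xor d0 = fe
31 xor 8b = ba
2e xor cc = e2
33 xor d0 = e3
20 xor de = fe
6c xor 78 = 14
6b xor 90 = fb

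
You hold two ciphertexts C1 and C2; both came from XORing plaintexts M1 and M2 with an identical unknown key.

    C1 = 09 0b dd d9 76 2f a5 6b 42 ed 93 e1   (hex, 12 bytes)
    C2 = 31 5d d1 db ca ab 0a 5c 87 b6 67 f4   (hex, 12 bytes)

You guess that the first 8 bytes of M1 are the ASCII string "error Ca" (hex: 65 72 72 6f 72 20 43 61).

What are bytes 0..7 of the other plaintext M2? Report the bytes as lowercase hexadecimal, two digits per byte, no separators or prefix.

5d247e6dcea4ec56

First, C1 ⊕ C2 = (M1 ⊕ K) ⊕ (M2 ⊕ K) = M1 ⊕ M2, so the key drops out. Then M2 = (M1 ⊕ M2) ⊕ M1 over the first 8 bytes.
byte 0: (09 ^ 31) ^ 65 = 38 ^ 65 = 5d
byte 1: (0b ^ 5d) ^ 72 = 56 ^ 72 = 24
byte 2: (dd ^ d1) ^ 72 = 0c ^ 72 = 7e
byte 3: (d9 ^ db) ^ 6f = 02 ^ 6f = 6d
byte 4: (76 ^ ca) ^ 72 = bc ^ 72 = ce
byte 5: (2f ^ ab) ^ 20 = 84 ^ 20 = a4
byte 6: (a5 ^ 0a) ^ 43 = af ^ 43 = ec
byte 7: (6b ^ 5c) ^ 61 = 37 ^ 61 = 56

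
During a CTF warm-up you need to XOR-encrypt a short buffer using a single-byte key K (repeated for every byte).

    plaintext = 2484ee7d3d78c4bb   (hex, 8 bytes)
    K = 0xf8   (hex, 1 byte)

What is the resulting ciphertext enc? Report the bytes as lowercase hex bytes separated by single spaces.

The 1-byte key repeats, so the effective keystream is f8 f8 f8 f8 f8 f8 f8 f8.
byte 0: 24 ^ f8 = dc
byte 1: 84 ^ f8 = 7c
byte 2: ee ^ f8 = 16
byte 3: 7d ^ f8 = 85
byte 4: 3d ^ f8 = c5
byte 5: 78 ^ f8 = 80
byte 6: c4 ^ f8 = 3c
byte 7: bb ^ f8 = 43

dc 7c 16 85 c5 80 3c 43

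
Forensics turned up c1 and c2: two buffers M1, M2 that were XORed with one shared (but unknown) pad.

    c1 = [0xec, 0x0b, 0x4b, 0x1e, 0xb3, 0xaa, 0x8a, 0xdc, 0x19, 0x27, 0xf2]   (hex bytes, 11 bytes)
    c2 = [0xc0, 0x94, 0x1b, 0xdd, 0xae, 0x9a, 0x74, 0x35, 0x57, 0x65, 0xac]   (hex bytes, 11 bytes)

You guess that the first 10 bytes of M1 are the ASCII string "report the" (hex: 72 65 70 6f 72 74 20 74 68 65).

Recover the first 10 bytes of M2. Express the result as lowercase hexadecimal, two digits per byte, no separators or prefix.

5efa20ac6f44de9d2627

First, c1 ⊕ c2 = (M1 ⊕ K) ⊕ (M2 ⊕ K) = M1 ⊕ M2, so the key drops out. Then M2 = (M1 ⊕ M2) ⊕ M1 over the first 10 bytes.
byte 0: (ec ⊕ c0) ⊕ 72 = 2c ⊕ 72 = 5e
byte 1: (0b ⊕ 94) ⊕ 65 = 9f ⊕ 65 = fa
byte 2: (4b ⊕ 1b) ⊕ 70 = 50 ⊕ 70 = 20
byte 3: (1e ⊕ dd) ⊕ 6f = c3 ⊕ 6f = ac
byte 4: (b3 ⊕ ae) ⊕ 72 = 1d ⊕ 72 = 6f
byte 5: (aa ⊕ 9a) ⊕ 74 = 30 ⊕ 74 = 44
byte 6: (8a ⊕ 74) ⊕ 20 = fe ⊕ 20 = de
byte 7: (dc ⊕ 35) ⊕ 74 = e9 ⊕ 74 = 9d
byte 8: (19 ⊕ 57) ⊕ 68 = 4e ⊕ 68 = 26
byte 9: (27 ⊕ 65) ⊕ 65 = 42 ⊕ 65 = 27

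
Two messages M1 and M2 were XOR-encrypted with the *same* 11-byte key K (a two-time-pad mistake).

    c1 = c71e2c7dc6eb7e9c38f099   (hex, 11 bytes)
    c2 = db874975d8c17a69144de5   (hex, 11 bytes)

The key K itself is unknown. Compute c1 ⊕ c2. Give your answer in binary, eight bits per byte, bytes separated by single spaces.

00011100 10011001 01100101 00001000 00011110 00101010 00000100 11110101 00101100 10111101 01111100

c1 ⊕ c2 = (M1 ⊕ K) ⊕ (M2 ⊕ K) = M1 ⊕ M2 — the shared key cancels under XOR.
c7 ⊕ db = 1c
1e ⊕ 87 = 99
2c ⊕ 49 = 65
7d ⊕ 75 = 08
c6 ⊕ d8 = 1e
eb ⊕ c1 = 2a
7e ⊕ 7a = 04
9c ⊕ 69 = f5
38 ⊕ 14 = 2c
f0 ⊕ 4d = bd
99 ⊕ e5 = 7c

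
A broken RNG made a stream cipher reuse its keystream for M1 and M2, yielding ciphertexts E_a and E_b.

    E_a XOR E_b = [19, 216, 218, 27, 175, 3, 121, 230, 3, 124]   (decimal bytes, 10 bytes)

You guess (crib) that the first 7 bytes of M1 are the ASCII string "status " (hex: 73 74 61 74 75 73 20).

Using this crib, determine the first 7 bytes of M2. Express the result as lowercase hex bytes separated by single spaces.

60 ac bb 6f da 70 59

Since E_a ⊕ E_b = M1 ⊕ M2, XORing with the guessed M1 bytes yields the corresponding M2 bytes: M2 = (E_a ⊕ E_b) ⊕ M1.
00010011 xor 01110011 = 01100000
11011000 xor 01110100 = 10101100
11011010 xor 01100001 = 10111011
00011011 xor 01110100 = 01101111
10101111 xor 01110101 = 11011010
00000011 xor 01110011 = 01110000
01111001 xor 00100000 = 01011001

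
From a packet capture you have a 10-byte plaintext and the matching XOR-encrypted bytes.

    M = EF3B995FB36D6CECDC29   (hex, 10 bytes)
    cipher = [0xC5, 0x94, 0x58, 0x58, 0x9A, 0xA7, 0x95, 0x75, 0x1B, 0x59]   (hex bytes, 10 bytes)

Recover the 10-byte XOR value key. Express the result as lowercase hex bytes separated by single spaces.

Since cipher = M ⊕ key, XORing both sides with M gives key = M ⊕ cipher.
ef ⊕ c5 = 2a
3b ⊕ 94 = af
99 ⊕ 58 = c1
5f ⊕ 58 = 07
b3 ⊕ 9a = 29
6d ⊕ a7 = ca
6c ⊕ 95 = f9
ec ⊕ 75 = 99
dc ⊕ 1b = c7
29 ⊕ 59 = 70

2a af c1 07 29 ca f9 99 c7 70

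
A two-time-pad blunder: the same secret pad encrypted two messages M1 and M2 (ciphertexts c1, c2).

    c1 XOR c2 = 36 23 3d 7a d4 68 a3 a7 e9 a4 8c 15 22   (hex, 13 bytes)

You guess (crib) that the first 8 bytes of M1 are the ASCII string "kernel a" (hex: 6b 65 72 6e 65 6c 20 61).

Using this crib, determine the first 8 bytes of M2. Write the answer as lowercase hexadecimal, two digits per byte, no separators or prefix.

5d464f14b10483c6

Since c1 ⊕ c2 = M1 ⊕ M2, XORing with the guessed M1 bytes yields the corresponding M2 bytes: M2 = (c1 ⊕ c2) ⊕ M1.
 54 xor 107 =  93
 35 xor 101 =  70
 61 xor 114 =  79
122 xor 110 =  20
212 xor 101 = 177
104 xor 108 =   4
163 xor  32 = 131
167 xor  97 = 198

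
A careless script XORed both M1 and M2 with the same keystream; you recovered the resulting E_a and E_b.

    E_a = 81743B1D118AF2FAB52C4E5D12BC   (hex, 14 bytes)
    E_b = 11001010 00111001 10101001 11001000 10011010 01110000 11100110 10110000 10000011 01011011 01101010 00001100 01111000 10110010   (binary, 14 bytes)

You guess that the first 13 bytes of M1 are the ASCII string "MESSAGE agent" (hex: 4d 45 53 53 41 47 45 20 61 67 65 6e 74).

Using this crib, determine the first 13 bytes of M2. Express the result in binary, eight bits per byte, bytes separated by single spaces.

00000110 00001000 11000001 10000110 11001010 10111101 01010001 01101010 01010111 00010000 01000001 00111111 00011110

First, E_a ⊕ E_b = (M1 ⊕ K) ⊕ (M2 ⊕ K) = M1 ⊕ M2, so the key drops out. Then M2 = (M1 ⊕ M2) ⊕ M1 over the first 13 bytes.
byte 0: (81 xor ca) xor 4d = 4b xor 4d = 06
byte 1: (74 xor 39) xor 45 = 4d xor 45 = 08
byte 2: (3b xor a9) xor 53 = 92 xor 53 = c1
byte 3: (1d xor c8) xor 53 = d5 xor 53 = 86
byte 4: (11 xor 9a) xor 41 = 8b xor 41 = ca
byte 5: (8a xor 70) xor 47 = fa xor 47 = bd
byte 6: (f2 xor e6) xor 45 = 14 xor 45 = 51
byte 7: (fa xor b0) xor 20 = 4a xor 20 = 6a
byte 8: (b5 xor 83) xor 61 = 36 xor 61 = 57
byte 9: (2c xor 5b) xor 67 = 77 xor 67 = 10
byte 10: (4e xor 6a) xor 65 = 24 xor 65 = 41
byte 11: (5d xor 0c) xor 6e = 51 xor 6e = 3f
byte 12: (12 xor 78) xor 74 = 6a xor 74 = 1e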